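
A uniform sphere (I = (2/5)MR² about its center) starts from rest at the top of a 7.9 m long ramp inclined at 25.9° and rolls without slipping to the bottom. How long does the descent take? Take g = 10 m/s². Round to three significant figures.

For this body I = (2/5)MR², i.e. k = I/(MR²) = 0.4.
Newton's second law down the slope: Mg sinθ − f = Ma. The torque equation fR = Iα (with α = a/R) gives f = kMa.
Hence a = g sinθ/(1+k) = 10×sin25.9°/1.4 = 3.12 m/s².
Starting from rest, L = ½at², so t = √(2L/a) = √(2×7.9/3.12) ≈ 2.25 s.

t ≈ 2.25 s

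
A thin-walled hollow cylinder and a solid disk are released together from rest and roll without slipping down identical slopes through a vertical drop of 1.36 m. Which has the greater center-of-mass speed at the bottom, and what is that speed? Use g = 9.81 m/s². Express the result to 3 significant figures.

the solid disk, at v ≈ 4.22 m/s

For rolling without slipping, Mgh = ½(1+k)Mv² where k = I/(MR²), so v = √(2gh/(1+k)).
Thin-walled hollow cylinder: k = 1, giving v = √(2×9.81×1.36/2) = 3.653 m/s.
Solid disk: k = 0.5, giving v = √(2×9.81×1.36/1.5) = 4.218 m/s.
The smaller k wins: the solid disk, at ≈ 4.22 m/s.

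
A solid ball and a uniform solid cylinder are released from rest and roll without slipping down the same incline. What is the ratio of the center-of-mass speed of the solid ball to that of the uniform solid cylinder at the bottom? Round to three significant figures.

Each satisfies Mgh = ½(1+k)Mv² with k = I/(MR²), so v ∝ 1/√(1+k).
For the solid ball k = 0.4; for the uniform solid cylinder k = 0.5.
v₁/v₂ = √((1+k₂)/(1+k₁)) = √(1.5/1.4) ≈ 1.04.

v_ratio ≈ 1.04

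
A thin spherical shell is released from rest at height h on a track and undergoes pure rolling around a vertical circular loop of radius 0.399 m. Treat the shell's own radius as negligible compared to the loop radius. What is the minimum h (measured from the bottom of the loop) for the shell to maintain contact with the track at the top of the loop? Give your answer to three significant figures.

h_min ≈ 1.13 m

Here I = (2/3)MR², so the shape factor k = I/(MR²) = 2/3.
At the top of the loop, the minimum-contact condition is Mg = Mv_top²/r, so v_top² = gr.
With ω = v/R, the kinetic energy at speed v is ½(1+k)Mv² = (5/6)Mv².
Energy conservation from release (height h) to the top (height 2r): Mgh = Mg(2r) + (5/6)M·gr.
Thus h_min = 2r + (1+k)r/2 = r(2 + 1.667/2) = 0.399 × 2.833 ≈ 1.13 m.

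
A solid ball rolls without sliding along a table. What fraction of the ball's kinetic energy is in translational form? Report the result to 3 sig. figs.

The moment of inertia is (2/5)MR², giving k ≡ I/(MR²) = 0.4.
With ω = v/R, KE_trans = ½Mv² and KE_rot = ½Iω² = ½kMv², so KE_total = ½(1+k)Mv².
The translational fraction is therefore 1/(1+k) = 1/1.4 ≈ 0.714.

fraction ≈ 0.714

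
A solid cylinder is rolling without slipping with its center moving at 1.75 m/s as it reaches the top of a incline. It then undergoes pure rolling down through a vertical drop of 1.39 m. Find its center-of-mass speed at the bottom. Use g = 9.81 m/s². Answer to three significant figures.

The moment of inertia is (1/2)MR², giving k ≡ I/(MR²) = 0.5.
The rolling condition ω = v/R makes the rotational term ½I(v/R)² = ½kMv², so KE_total = ½(1+k)Mv² = (3/4)Mv².
Conserving energy between top and bottom: (3/4)Mv² = (3/4)Mv₀² + Mgh, hence v² = v₀² + 2gh/(1+k).
v = √(1.75² + 2×9.81×1.39/1.5) = √21.24 ≈ 4.61 m/s.

v ≈ 4.61 m/s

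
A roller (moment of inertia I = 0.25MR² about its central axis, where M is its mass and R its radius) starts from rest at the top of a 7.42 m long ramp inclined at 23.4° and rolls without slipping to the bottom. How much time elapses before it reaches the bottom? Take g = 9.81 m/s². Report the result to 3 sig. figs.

The moment of inertia is 0.25MR², giving k ≡ I/(MR²) = 0.25.
Newton's second law down the slope: Mg sinθ − f = Ma. The torque equation fR = Iα (with α = a/R) gives f = kMa.
Hence a = g sinθ/(1+k) = 9.81×sin23.4°/1.25 = 3.117 m/s².
With constant a from rest, t = √(2L/a) = √(2·7.42/3.117) ≈ 2.18 s.

t ≈ 2.18 s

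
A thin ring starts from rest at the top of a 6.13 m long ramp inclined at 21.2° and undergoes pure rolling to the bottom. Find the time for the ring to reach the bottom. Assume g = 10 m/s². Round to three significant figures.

t ≈ 2.60 s

Here I = MR², so the shape factor k = I/(MR²) = 1.
Along the incline Mg sinθ − f = Ma, and torque about the center fR = Iα = kMR²(a/R) gives f = kMa.
Hence a = g sinθ/(1+k) = 10×sin21.2°/2 = 1.808 m/s².
Starting from rest, L = ½at², so t = √(2L/a) = √(2×6.13/1.808) ≈ 2.60 s.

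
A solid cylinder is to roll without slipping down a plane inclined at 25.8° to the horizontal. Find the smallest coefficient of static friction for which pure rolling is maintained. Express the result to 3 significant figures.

For this body I = (1/2)MR², i.e. k = I/(MR²) = 0.5.
Along the incline Mg sinθ − f = Ma, and torque about the center fR = Iα = kMR²(a/R) gives f = kMa.
These give a = g sinθ/(1+k) and the required friction f = kMg sinθ/(1+k).
The normal force is N = Mg cosθ, so μ_min = f/N = k tanθ/(1+k).
μ_min = 0.5 × tan25.8° / 1.5 ≈ 0.161.

μ_min ≈ 0.161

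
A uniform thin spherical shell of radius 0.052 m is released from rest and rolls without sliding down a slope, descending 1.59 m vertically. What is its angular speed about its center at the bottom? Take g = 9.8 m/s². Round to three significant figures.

ω ≈ 83.2 rad/s

For this body I = (2/3)MR², i.e. k = I/(MR²) = 2/3.
Rolling without slipping gives ω = v/R, so the total kinetic energy is ½Mv² + ½Iω² = ½(1+k)Mv² = (5/6)Mv².
Energy conservation Mgh = ½(1+k)Mv² gives v = √(2gh/(1+k)) = √(2 × 9.8 × 1.59 / 1.667) = 4.324 m/s.
The angular speed follows from ω = v/R = 4.324/0.052 ≈ 83.2 rad/s.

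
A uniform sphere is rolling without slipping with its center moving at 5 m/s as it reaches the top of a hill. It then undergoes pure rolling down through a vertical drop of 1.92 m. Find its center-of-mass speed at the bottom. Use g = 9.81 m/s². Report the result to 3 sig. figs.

With I = (2/5)MR², the ratio k = I/(MR²) is 0.4.
Since it rolls without slipping, ω = v/R and KE = ½Mv² + ½Iω² = ½(1+k)Mv² = (7/10)Mv².
Energy conservation: (7/10)Mv₀² + Mgh = (7/10)Mv², so v² = v₀² + 2gh/(1+k).
v = √(5² + 2×9.81×1.92/1.4) = √51.91 ≈ 7.20 m/s.

v ≈ 7.20 m/s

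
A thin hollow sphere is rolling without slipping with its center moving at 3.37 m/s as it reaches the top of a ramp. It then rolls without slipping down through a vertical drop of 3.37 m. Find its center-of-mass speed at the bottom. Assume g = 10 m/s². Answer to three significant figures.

For this body I = (2/3)MR², i.e. k = I/(MR²) = 2/3.
Rolling without slipping gives ω = v/R, so the total kinetic energy is ½Mv² + ½Iω² = ½(1+k)Mv² = (5/6)Mv².
Energy conservation: (5/6)Mv₀² + Mgh = (5/6)Mv², so v² = v₀² + 2gh/(1+k).
v = √(3.37² + 2×10×3.37/1.667) = √51.8 ≈ 7.20 m/s.

v ≈ 7.20 m/s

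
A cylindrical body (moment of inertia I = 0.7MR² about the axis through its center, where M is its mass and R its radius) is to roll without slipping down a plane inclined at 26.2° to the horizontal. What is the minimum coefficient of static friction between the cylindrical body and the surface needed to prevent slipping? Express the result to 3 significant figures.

Here I = 0.7MR², so the shape factor k = I/(MR²) = 0.7.
Translational: Mg sinθ − f = Ma. Rotational about the CM: fR = Iα = kMRa, so f = kMa.
These give a = g sinθ/(1+k) and the required friction f = kMg sinθ/(1+k).
With N = Mg cosθ, the no-slip condition f ≤ μN gives μ_min = f/N = k tanθ/(1+k).
μ_min = 0.7 × tan26.2° / 1.7 ≈ 0.203.

μ_min ≈ 0.203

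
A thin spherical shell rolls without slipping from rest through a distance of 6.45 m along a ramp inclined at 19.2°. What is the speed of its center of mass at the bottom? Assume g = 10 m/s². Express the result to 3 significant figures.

v ≈ 5.05 m/s

For this body I = (2/3)MR², i.e. k = I/(MR²) = 2/3.
Pure rolling means v = ωR; then KE = ½Mv² + ½I(v/R)² = ½(1+k)Mv² = (5/6)Mv².
The vertical drop is h = L sinθ = 6.45 × sin19.2° = 2.121 m.
Energy conservation: Mgh = (5/6)Mv², so v = √(2gh/(1+k)) = √(2 × 10 × 2.121 / 1.667) ≈ 5.05 m/s.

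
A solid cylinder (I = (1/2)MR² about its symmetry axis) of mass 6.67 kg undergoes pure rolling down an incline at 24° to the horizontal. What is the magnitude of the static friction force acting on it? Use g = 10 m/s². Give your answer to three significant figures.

f ≈ 9.04 N

With I = (1/2)MR², the ratio k = I/(MR²) is 0.5.
Translational: Mg sinθ − f = Ma. Rotational about the CM: fR = Iα = kMRa, so f = kMa.
Combining, a = g sinθ/(1+k) and f = kMa = kMg sinθ/(1+k).
f = 0.5 × 6.67 × 10 × sin24° / 1.5 ≈ 9.04 N.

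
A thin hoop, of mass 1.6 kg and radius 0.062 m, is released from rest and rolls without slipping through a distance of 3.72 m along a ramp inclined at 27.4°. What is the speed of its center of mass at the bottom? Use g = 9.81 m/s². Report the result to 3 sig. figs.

The moment of inertia is MR², giving k ≡ I/(MR²) = 1.
Since it rolls without slipping, ω = v/R and KE = ½Mv² + ½Iω² = ½(1+k)Mv² = Mv².
The vertical drop is h = L sinθ = 3.72 × sin27.4° = 1.712 m.
Energy conservation: Mgh = Mv², so v = √(2gh/(1+k)) = √(2 × 9.81 × 1.712 / 2) ≈ 4.10 m/s.

v ≈ 4.10 m/s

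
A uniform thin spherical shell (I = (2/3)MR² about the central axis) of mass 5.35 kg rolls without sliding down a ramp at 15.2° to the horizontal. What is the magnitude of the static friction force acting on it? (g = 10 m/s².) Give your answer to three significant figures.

f ≈ 5.61 N

The moment of inertia is (2/3)MR², giving k ≡ I/(MR²) = 2/3.
Newton's second law down the slope: Mg sinθ − f = Ma. The torque equation fR = Iα (with α = a/R) gives f = kMa.
Combining, a = g sinθ/(1+k) and f = kMa = kMg sinθ/(1+k).
f = (2/3) × 5.35 × 10 × sin15.2° / 1.667 ≈ 5.61 N.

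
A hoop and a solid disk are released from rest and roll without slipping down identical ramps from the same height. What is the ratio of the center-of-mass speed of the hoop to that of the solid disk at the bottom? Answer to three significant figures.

v_ratio ≈ 0.866

Each satisfies Mgh = ½(1+k)Mv² with k = I/(MR²), so v ∝ 1/√(1+k).
For the hoop k = 1; for the solid disk k = 0.5.
v₁/v₂ = √((1+k₂)/(1+k₁)) = √(1.5/2) ≈ 0.866.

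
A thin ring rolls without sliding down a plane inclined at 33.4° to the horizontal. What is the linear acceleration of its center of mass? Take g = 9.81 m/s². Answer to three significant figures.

With I = MR², the ratio k = I/(MR²) is 1.
Newton's second law down the slope: Mg sinθ − f = Ma. The torque equation fR = Iα (with α = a/R) gives f = kMa.
Eliminating f: Mg sinθ = (1+k)Ma, so a = g sinθ/(1+k) = 9.81 × sin33.4° / 2 ≈ 2.70 m/s².

a ≈ 2.70 m/s²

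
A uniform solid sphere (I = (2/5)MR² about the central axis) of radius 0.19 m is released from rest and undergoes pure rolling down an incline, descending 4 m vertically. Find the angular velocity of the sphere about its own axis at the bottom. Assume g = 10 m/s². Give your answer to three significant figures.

ω ≈ 39.8 rad/s

The moment of inertia is (2/5)MR², giving k ≡ I/(MR²) = 0.4.
Since it rolls without slipping, ω = v/R and KE = ½Mv² + ½Iω² = ½(1+k)Mv² = (7/10)Mv².
Energy conservation Mgh = ½(1+k)Mv² gives v = √(2gh/(1+k)) = √(2 × 10 × 4 / 1.4) = 7.559 m/s.
The angular speed follows from ω = v/R = 7.559/0.19 ≈ 39.8 rad/s.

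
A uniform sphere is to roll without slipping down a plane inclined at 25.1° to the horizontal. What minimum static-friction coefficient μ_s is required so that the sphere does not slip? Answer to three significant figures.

For this body I = (2/5)MR², i.e. k = I/(MR²) = 0.4.
Translational: Mg sinθ − f = Ma. Rotational about the CM: fR = Iα = kMRa, so f = kMa.
These give a = g sinθ/(1+k) and the required friction f = kMg sinθ/(1+k).
With N = Mg cosθ, the no-slip condition f ≤ μN gives μ_min = f/N = k tanθ/(1+k).
μ_min = 0.4 × tan25.1° / 1.4 ≈ 0.134.

μ_min ≈ 0.134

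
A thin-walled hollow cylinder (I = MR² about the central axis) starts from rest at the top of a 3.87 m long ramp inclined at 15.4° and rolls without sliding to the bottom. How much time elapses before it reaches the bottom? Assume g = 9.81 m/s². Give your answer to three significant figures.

t ≈ 2.44 s

With I = MR², the ratio k = I/(MR²) is 1.
Along the incline Mg sinθ − f = Ma, and torque about the center fR = Iα = kMR²(a/R) gives f = kMa.
Hence a = g sinθ/(1+k) = 9.81×sin15.4°/2 = 1.303 m/s².
Starting from rest, L = ½at², so t = √(2L/a) = √(2×3.87/1.303) ≈ 2.44 s.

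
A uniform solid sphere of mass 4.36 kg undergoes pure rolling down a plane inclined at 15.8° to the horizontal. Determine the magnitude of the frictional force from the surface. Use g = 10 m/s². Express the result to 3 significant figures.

For this body I = (2/5)MR², i.e. k = I/(MR²) = 0.4.
Along the incline Mg sinθ − f = Ma, and torque about the center fR = Iα = kMR²(a/R) gives f = kMa.
Combining, a = g sinθ/(1+k) and f = kMa = kMg sinθ/(1+k).
f = 0.4 × 4.36 × 10 × sin15.8° / 1.4 ≈ 3.39 N.

f ≈ 3.39 N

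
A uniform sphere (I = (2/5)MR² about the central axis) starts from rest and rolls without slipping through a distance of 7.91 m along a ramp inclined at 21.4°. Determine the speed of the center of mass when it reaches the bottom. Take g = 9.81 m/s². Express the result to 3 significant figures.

The moment of inertia is (2/5)MR², giving k ≡ I/(MR²) = 0.4.
Since it rolls without slipping, ω = v/R and KE = ½Mv² + ½Iω² = ½(1+k)Mv² = (7/10)Mv².
The vertical drop is h = L sinθ = 7.91 × sin21.4° = 2.886 m.
Energy conservation: Mgh = (7/10)Mv², so v = √(2gh/(1+k)) = √(2 × 9.81 × 2.886 / 1.4) ≈ 6.36 m/s.

v ≈ 6.36 m/s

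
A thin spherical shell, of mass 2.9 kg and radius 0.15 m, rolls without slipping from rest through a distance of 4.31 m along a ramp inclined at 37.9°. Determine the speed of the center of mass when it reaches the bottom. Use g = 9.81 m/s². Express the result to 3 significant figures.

For this body I = (2/3)MR², i.e. k = I/(MR²) = 2/3.
Pure rolling means v = ωR; then KE = ½Mv² + ½I(v/R)² = ½(1+k)Mv² = (5/6)Mv².
The vertical drop is h = L sinθ = 4.31 × sin37.9° = 2.648 m.
Setting Mgh = (5/6)Mv² gives v = √(2gh/(1+k)) = √(2·9.81·2.648/1.667) ≈ 5.58 m/s.

v ≈ 5.58 m/s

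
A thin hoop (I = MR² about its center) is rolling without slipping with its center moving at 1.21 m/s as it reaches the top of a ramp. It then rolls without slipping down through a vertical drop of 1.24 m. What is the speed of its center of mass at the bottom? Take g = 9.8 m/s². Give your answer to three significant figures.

v ≈ 3.69 m/s

Here I = MR², so the shape factor k = I/(MR²) = 1.
The rolling condition ω = v/R makes the rotational term ½I(v/R)² = ½kMv², so KE_total = ½(1+k)Mv² = Mv².
Conserving energy between top and bottom: Mv² = Mv₀² + Mgh, hence v² = v₀² + 2gh/(1+k).
v = √(1.21² + 2×9.8×1.24/2) = √13.62 ≈ 3.69 m/s.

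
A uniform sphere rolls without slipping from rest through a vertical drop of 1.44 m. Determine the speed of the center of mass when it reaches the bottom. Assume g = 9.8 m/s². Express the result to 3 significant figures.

v ≈ 4.49 m/s

The moment of inertia is (2/5)MR², giving k ≡ I/(MR²) = 0.4.
Pure rolling means v = ωR; then KE = ½Mv² + ½I(v/R)² = ½(1+k)Mv² = (7/10)Mv².
Setting Mgh = (7/10)Mv² gives v = √(2gh/(1+k)) = √(2·9.8·1.44/1.4) ≈ 4.49 m/s.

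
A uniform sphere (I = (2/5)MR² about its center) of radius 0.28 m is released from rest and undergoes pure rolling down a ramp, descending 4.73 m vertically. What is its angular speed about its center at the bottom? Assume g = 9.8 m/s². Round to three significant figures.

ω ≈ 29.1 rad/s

Here I = (2/5)MR², so the shape factor k = I/(MR²) = 0.4.
Pure rolling means v = ωR; then KE = ½Mv² + ½I(v/R)² = ½(1+k)Mv² = (7/10)Mv².
Energy conservation Mgh = ½(1+k)Mv² gives v = √(2gh/(1+k)) = √(2 × 9.8 × 4.73 / 1.4) = 8.138 m/s.
Then ω = v/R = 8.138 / 0.28 ≈ 29.1 rad/s.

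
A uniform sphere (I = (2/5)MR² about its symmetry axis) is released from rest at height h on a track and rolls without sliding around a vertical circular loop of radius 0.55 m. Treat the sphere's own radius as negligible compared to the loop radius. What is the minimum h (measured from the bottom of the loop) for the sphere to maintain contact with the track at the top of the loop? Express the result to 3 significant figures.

Here I = (2/5)MR², so the shape factor k = I/(MR²) = 0.4.
At the top, contact is just lost when gravity alone supplies the centripetal force: Mg = Mv_top²/r, i.e. v_top² = gr.
With ω = v/R, the kinetic energy at speed v is ½(1+k)Mv² = (7/10)Mv².
Energy conservation from release (height h) to the top (height 2r): Mgh = Mg(2r) + (7/10)M·gr.
Thus h_min = 2r + (1+k)r/2 = r(2 + 1.4/2) = 0.55 × 2.7 ≈ 1.49 m.

h_min ≈ 1.49 m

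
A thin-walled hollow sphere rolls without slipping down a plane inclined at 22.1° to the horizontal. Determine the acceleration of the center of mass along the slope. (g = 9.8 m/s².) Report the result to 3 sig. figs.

The moment of inertia is (2/3)MR², giving k ≡ I/(MR²) = 2/3.
Newton's second law down the slope: Mg sinθ − f = Ma. The torque equation fR = Iα (with α = a/R) gives f = kMa.
Eliminating f: Mg sinθ = (1+k)Ma, so a = g sinθ/(1+k) = 9.8 × sin22.1° / 1.667 ≈ 2.21 m/s².

a ≈ 2.21 m/s²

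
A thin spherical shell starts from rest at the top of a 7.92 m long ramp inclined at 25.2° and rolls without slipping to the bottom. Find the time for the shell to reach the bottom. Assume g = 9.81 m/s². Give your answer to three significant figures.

The moment of inertia is (2/3)MR², giving k ≡ I/(MR²) = 2/3.
Along the incline Mg sinθ − f = Ma, and torque about the center fR = Iα = kMR²(a/R) gives f = kMa.
Hence a = g sinθ/(1+k) = 9.81×sin25.2°/1.667 = 2.506 m/s².
Starting from rest, L = ½at², so t = √(2L/a) = √(2×7.92/2.506) ≈ 2.51 s.

t ≈ 2.51 s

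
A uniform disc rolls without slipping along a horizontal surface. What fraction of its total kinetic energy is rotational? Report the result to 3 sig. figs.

fraction ≈ 0.333

With I = (1/2)MR², the ratio k = I/(MR²) is 0.5.
Since ω = v/R, the translational part is ½Mv² and the rotational part is ½I(v/R)² = ½kMv²; the total is ½(1+k)Mv².
The rotational fraction is therefore k/(1+k) = 0.5/1.5 ≈ 0.333.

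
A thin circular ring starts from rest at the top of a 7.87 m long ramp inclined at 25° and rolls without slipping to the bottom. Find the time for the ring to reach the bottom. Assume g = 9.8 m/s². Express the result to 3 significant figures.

The moment of inertia is MR², giving k ≡ I/(MR²) = 1.
Translational: Mg sinθ − f = Ma. Rotational about the CM: fR = Iα = kMRa, so f = kMa.
Hence a = g sinθ/(1+k) = 9.8×sin25°/2 = 2.071 m/s².
Starting from rest, L = ½at², so t = √(2L/a) = √(2×7.87/2.071) ≈ 2.76 s.

t ≈ 2.76 s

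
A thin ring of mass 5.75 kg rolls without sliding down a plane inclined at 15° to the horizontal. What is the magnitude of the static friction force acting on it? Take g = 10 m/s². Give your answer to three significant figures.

For this body I = MR², i.e. k = I/(MR²) = 1.
Newton's second law down the slope: Mg sinθ − f = Ma. The torque equation fR = Iα (with α = a/R) gives f = kMa.
Combining, a = g sinθ/(1+k) and f = kMa = kMg sinθ/(1+k).
f = 1 × 5.75 × 10 × sin15° / 2 ≈ 7.44 N.

f ≈ 7.44 N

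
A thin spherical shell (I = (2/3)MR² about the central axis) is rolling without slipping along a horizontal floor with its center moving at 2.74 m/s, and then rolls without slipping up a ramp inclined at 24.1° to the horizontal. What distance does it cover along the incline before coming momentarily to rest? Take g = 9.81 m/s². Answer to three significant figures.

d ≈ 1.56 m

With I = (2/3)MR², the ratio k = I/(MR²) is 2/3.
The rolling condition ω = v/R makes the rotational term ½I(v/R)² = ½kMv², so KE_total = ½(1+k)Mv² = (5/6)Mv².
Setting this equal to Mgh gives the vertical rise h = (1+k)v₀²/(2g) = 1.667×2.74²/(2×9.81) = 0.6378 m.
The distance along the slope is d = h/sinθ = 0.6378/sin24.1° ≈ 1.56 m.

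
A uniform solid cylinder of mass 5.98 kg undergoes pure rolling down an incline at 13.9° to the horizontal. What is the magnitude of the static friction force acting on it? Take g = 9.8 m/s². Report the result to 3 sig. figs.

Here I = (1/2)MR², so the shape factor k = I/(MR²) = 0.5.
Newton's second law down the slope: Mg sinθ − f = Ma. The torque equation fR = Iα (with α = a/R) gives f = kMa.
Combining, a = g sinθ/(1+k) and f = kMa = kMg sinθ/(1+k).
f = 0.5 × 5.98 × 9.8 × sin13.9° / 1.5 ≈ 4.69 N.

f ≈ 4.69 N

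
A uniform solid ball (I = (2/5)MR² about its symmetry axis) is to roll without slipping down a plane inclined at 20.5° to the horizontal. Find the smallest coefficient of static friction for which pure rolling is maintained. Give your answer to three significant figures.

The moment of inertia is (2/5)MR², giving k ≡ I/(MR²) = 0.4.
Translational: Mg sinθ − f = Ma. Rotational about the CM: fR = Iα = kMRa, so f = kMa.
These give a = g sinθ/(1+k) and the required friction f = kMg sinθ/(1+k).
The normal force is N = Mg cosθ, so μ_min = f/N = k tanθ/(1+k).
μ_min = 0.4 × tan20.5° / 1.4 ≈ 0.107.

μ_min ≈ 0.107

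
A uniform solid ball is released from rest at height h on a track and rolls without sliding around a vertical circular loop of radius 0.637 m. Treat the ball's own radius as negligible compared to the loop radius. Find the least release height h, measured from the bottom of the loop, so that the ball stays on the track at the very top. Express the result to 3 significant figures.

h_min ≈ 1.72 m

With I = (2/5)MR², the ratio k = I/(MR²) is 0.4.
At the top, contact is just lost when gravity alone supplies the centripetal force: Mg = Mv_top²/r, i.e. v_top² = gr.
With ω = v/R, the kinetic energy at speed v is ½(1+k)Mv² = (7/10)Mv².
Energy conservation from release (height h) to the top (height 2r): Mgh = Mg(2r) + (7/10)M·gr.
Thus h_min = 2r + (1+k)r/2 = r(2 + 1.4/2) = 0.637 × 2.7 ≈ 1.72 m.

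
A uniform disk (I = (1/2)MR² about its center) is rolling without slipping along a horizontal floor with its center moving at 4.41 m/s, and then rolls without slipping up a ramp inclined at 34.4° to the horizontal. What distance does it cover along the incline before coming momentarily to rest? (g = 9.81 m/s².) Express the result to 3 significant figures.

For this body I = (1/2)MR², i.e. k = I/(MR²) = 0.5.
Pure rolling means v = ωR; then KE = ½Mv² + ½I(v/R)² = ½(1+k)Mv² = (3/4)Mv².
Setting this equal to Mgh gives the vertical rise h = (1+k)v₀²/(2g) = 1.5×4.41²/(2×9.81) = 1.487 m.
Along the incline, d = h/sinθ = 1.487/sin34.4° ≈ 2.63 m.

d ≈ 2.63 m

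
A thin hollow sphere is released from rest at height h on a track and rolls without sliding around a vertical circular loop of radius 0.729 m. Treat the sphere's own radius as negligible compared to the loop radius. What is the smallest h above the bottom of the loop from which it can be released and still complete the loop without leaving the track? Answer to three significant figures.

h_min ≈ 2.07 m

The moment of inertia is (2/3)MR², giving k ≡ I/(MR²) = 2/3.
At the top of the loop, the minimum-contact condition is Mg = Mv_top²/r, so v_top² = gr.
With ω = v/R, the kinetic energy at speed v is ½(1+k)Mv² = (5/6)Mv².
Energy conservation from release (height h) to the top (height 2r): Mgh = Mg(2r) + (5/6)M·gr.
Thus h_min = 2r + (1+k)r/2 = r(2 + 1.667/2) = 0.729 × 2.833 ≈ 2.07 m.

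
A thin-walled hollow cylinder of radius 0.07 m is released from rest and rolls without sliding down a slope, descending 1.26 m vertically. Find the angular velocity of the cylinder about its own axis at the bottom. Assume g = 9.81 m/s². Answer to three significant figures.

ω ≈ 50.2 rad/s

With I = MR², the ratio k = I/(MR²) is 1.
Rolling without slipping gives ω = v/R, so the total kinetic energy is ½Mv² + ½Iω² = ½(1+k)Mv² = Mv².
Energy conservation Mgh = ½(1+k)Mv² gives v = √(2gh/(1+k)) = √(2 × 9.81 × 1.26 / 2) = 3.516 m/s.
Then ω = v/R = 3.516 / 0.07 ≈ 50.2 rad/s.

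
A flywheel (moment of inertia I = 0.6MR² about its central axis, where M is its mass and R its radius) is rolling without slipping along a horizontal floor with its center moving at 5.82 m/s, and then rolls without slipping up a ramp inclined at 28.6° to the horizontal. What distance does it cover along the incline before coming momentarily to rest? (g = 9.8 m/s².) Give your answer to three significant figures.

For this body I = 0.6MR², i.e. k = I/(MR²) = 0.6.
Pure rolling means v = ωR; then KE = ½Mv² + ½I(v/R)² = ½(1+k)Mv² = (4/5)Mv².
Setting this equal to Mgh gives the vertical rise h = (1+k)v₀²/(2g) = 1.6×5.82²/(2×9.8) = 2.765 m.
The distance along the slope is d = h/sinθ = 2.765/sin28.6° ≈ 5.78 m.

d ≈ 5.78 m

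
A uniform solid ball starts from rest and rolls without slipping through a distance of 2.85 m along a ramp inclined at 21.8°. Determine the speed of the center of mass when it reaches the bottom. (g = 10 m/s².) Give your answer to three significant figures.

v ≈ 3.89 m/s

Here I = (2/5)MR², so the shape factor k = I/(MR²) = 0.4.
The rolling condition ω = v/R makes the rotational term ½I(v/R)² = ½kMv², so KE_total = ½(1+k)Mv² = (7/10)Mv².
The vertical drop is h = L sinθ = 2.85 × sin21.8° = 1.058 m.
Energy conservation: Mgh = (7/10)Mv², so v = √(2gh/(1+k)) = √(2 × 10 × 1.058 / 1.4) ≈ 3.89 m/s.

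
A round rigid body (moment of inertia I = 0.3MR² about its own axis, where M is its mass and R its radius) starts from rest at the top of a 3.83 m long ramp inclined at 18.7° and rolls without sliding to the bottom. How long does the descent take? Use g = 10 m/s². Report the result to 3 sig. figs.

t ≈ 1.76 s

With I = 0.3MR², the ratio k = I/(MR²) is 0.3.
Newton's second law down the slope: Mg sinθ − f = Ma. The torque equation fR = Iα (with α = a/R) gives f = kMa.
Hence a = g sinθ/(1+k) = 10×sin18.7°/1.3 = 2.466 m/s².
With constant a from rest, t = √(2L/a) = √(2·3.83/2.466) ≈ 1.76 s.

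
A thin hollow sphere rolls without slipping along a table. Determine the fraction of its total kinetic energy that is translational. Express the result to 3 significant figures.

For this body I = (2/3)MR², i.e. k = I/(MR²) = 2/3.
Since ω = v/R, the translational part is ½Mv² and the rotational part is ½I(v/R)² = ½kMv²; the total is ½(1+k)Mv².
The translational fraction is therefore 1/(1+k) = 1/1.667 ≈ 0.600.

fraction ≈ 0.600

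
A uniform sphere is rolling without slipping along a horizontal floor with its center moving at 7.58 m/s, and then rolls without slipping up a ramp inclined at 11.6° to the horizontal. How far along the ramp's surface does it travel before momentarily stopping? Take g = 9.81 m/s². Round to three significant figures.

Here I = (2/5)MR², so the shape factor k = I/(MR²) = 0.4.
Rolling without slipping gives ω = v/R, so the total kinetic energy is ½Mv² + ½Iω² = ½(1+k)Mv² = (7/10)Mv².
Setting this equal to Mgh gives the vertical rise h = (1+k)v₀²/(2g) = 1.4×7.58²/(2×9.81) = 4.1 m.
The distance along the slope is d = h/sinθ = 4.1/sin11.6° ≈ 20.4 m.

d ≈ 20.4 m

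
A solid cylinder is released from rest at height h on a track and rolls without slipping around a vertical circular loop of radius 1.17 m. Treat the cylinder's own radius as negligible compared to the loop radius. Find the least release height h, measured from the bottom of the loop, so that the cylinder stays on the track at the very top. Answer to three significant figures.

h_min ≈ 3.22 m

With I = (1/2)MR², the ratio k = I/(MR²) is 0.5.
At the top, contact is just lost when gravity alone supplies the centripetal force: Mg = Mv_top²/r, i.e. v_top² = gr.
With ω = v/R, the kinetic energy at speed v is ½(1+k)Mv² = (3/4)Mv².
Energy conservation from release (height h) to the top (height 2r): Mgh = Mg(2r) + (3/4)M·gr.
Thus h_min = 2r + (1+k)r/2 = r(2 + 1.5/2) = 1.17 × 2.75 ≈ 3.22 m.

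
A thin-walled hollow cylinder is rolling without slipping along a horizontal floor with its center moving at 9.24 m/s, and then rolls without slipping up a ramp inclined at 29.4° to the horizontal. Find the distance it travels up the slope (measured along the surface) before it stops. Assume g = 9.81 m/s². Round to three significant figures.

Here I = MR², so the shape factor k = I/(MR²) = 1.
The rolling condition ω = v/R makes the rotational term ½I(v/R)² = ½kMv², so KE_total = ½(1+k)Mv² = Mv².
Setting this equal to Mgh gives the vertical rise h = (1+k)v₀²/(2g) = 2×9.24²/(2×9.81) = 8.703 m.
Along the incline, d = h/sinθ = 8.703/sin29.4° ≈ 17.7 m.

d ≈ 17.7 m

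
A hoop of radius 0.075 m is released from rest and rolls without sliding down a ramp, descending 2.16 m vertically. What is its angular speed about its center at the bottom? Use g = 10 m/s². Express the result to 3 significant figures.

The moment of inertia is MR², giving k ≡ I/(MR²) = 1.
Since it rolls without slipping, ω = v/R and KE = ½Mv² + ½Iω² = ½(1+k)Mv² = Mv².
Energy conservation Mgh = ½(1+k)Mv² gives v = √(2gh/(1+k)) = √(2 × 10 × 2.16 / 2) = 4.648 m/s.
The angular speed follows from ω = v/R = 4.648/0.075 ≈ 62.0 rad/s.

ω ≈ 62.0 rad/s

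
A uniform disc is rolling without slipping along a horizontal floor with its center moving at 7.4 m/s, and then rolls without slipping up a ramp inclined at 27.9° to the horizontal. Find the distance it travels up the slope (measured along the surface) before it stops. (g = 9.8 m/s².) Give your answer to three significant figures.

For this body I = (1/2)MR², i.e. k = I/(MR²) = 0.5.
Since it rolls without slipping, ω = v/R and KE = ½Mv² + ½Iω² = ½(1+k)Mv² = (3/4)Mv².
Setting this equal to Mgh gives the vertical rise h = (1+k)v₀²/(2g) = 1.5×7.4²/(2×9.8) = 4.191 m.
Along the incline, d = h/sinθ = 4.191/sin27.9° ≈ 8.96 m.

d ≈ 8.96 m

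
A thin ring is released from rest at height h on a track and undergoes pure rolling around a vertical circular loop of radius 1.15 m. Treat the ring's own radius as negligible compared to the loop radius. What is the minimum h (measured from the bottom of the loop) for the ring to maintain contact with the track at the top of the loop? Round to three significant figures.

h_min ≈ 3.45 m

With I = MR², the ratio k = I/(MR²) is 1.
At the top, contact is just lost when gravity alone supplies the centripetal force: Mg = Mv_top²/r, i.e. v_top² = gr.
With ω = v/R, the kinetic energy at speed v is ½(1+k)Mv² = Mv².
Energy conservation from release (height h) to the top (height 2r): Mgh = Mg(2r) + M·gr.
Thus h_min = 2r + (1+k)r/2 = r(2 + 2/2) = 1.15 × 3 ≈ 3.45 m.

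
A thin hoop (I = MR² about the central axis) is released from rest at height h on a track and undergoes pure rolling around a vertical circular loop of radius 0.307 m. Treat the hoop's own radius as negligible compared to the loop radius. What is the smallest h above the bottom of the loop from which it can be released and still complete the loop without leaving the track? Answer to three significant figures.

With I = MR², the ratio k = I/(MR²) is 1.
At the top of the loop, the minimum-contact condition is Mg = Mv_top²/r, so v_top² = gr.
With ω = v/R, the kinetic energy at speed v is ½(1+k)Mv² = Mv².
Energy conservation from release (height h) to the top (height 2r): Mgh = Mg(2r) + M·gr.
Thus h_min = 2r + (1+k)r/2 = r(2 + 2/2) = 0.307 × 3 ≈ 0.921 m.

h_min ≈ 0.921 m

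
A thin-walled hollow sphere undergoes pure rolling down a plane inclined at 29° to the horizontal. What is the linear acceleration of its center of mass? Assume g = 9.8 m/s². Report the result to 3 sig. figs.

a ≈ 2.85 m/s²

For this body I = (2/3)MR², i.e. k = I/(MR²) = 2/3.
Along the incline Mg sinθ − f = Ma, and torque about the center fR = Iα = kMR²(a/R) gives f = kMa.
Eliminating f: Mg sinθ = (1+k)Ma, so a = g sinθ/(1+k) = 9.8 × sin29° / 1.667 ≈ 2.85 m/s².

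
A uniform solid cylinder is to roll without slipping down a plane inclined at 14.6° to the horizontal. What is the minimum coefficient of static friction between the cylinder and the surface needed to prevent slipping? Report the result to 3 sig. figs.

μ_min ≈ 0.0868

Here I = (1/2)MR², so the shape factor k = I/(MR²) = 0.5.
Newton's second law down the slope: Mg sinθ − f = Ma. The torque equation fR = Iα (with α = a/R) gives f = kMa.
These give a = g sinθ/(1+k) and the required friction f = kMg sinθ/(1+k).
The normal force is N = Mg cosθ, so μ_min = f/N = k tanθ/(1+k).
μ_min = 0.5 × tan14.6° / 1.5 ≈ 0.0868.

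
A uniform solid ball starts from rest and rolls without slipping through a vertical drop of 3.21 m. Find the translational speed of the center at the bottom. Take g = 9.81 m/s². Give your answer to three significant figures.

v ≈ 6.71 m/s

With I = (2/5)MR², the ratio k = I/(MR²) is 0.4.
Rolling without slipping gives ω = v/R, so the total kinetic energy is ½Mv² + ½Iω² = ½(1+k)Mv² = (7/10)Mv².
Setting Mgh = (7/10)Mv² gives v = √(2gh/(1+k)) = √(2·9.81·3.21/1.4) ≈ 6.71 m/s.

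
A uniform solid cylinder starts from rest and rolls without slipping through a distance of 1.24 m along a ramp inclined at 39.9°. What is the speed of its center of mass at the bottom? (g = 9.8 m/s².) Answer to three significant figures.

v ≈ 3.22 m/s

The moment of inertia is (1/2)MR², giving k ≡ I/(MR²) = 0.5.
The rolling condition ω = v/R makes the rotational term ½I(v/R)² = ½kMv², so KE_total = ½(1+k)Mv² = (3/4)Mv².
The vertical drop is h = L sinθ = 1.24 × sin39.9° = 0.7954 m.
Setting Mgh = (3/4)Mv² gives v = √(2gh/(1+k)) = √(2·9.8·0.7954/1.5) ≈ 3.22 m/s.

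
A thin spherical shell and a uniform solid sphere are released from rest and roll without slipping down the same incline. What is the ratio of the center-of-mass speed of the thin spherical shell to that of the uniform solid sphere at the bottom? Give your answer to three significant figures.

Each satisfies Mgh = ½(1+k)Mv² with k = I/(MR²), so v ∝ 1/√(1+k).
For the thin spherical shell k = 2/3; for the uniform solid sphere k = 0.4.
v₁/v₂ = √((1+k₂)/(1+k₁)) = √(1.4/1.667) ≈ 0.917.

v_ratio ≈ 0.917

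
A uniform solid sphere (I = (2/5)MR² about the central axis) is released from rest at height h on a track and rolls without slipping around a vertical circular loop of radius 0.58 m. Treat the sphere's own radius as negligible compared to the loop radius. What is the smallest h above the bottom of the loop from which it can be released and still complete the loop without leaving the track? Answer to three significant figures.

h_min ≈ 1.57 m

The moment of inertia is (2/5)MR², giving k ≡ I/(MR²) = 0.4.
At the top, contact is just lost when gravity alone supplies the centripetal force: Mg = Mv_top²/r, i.e. v_top² = gr.
With ω = v/R, the kinetic energy at speed v is ½(1+k)Mv² = (7/10)Mv².
Energy conservation from release (height h) to the top (height 2r): Mgh = Mg(2r) + (7/10)M·gr.
Thus h_min = 2r + (1+k)r/2 = r(2 + 1.4/2) = 0.58 × 2.7 ≈ 1.57 m.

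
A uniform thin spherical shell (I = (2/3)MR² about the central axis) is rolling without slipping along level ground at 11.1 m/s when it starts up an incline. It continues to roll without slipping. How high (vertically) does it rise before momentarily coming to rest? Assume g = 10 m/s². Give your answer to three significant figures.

Here I = (2/3)MR², so the shape factor k = I/(MR²) = 2/3.
Rolling without slipping gives ω = v/R, so the total kinetic energy is ½Mv² + ½Iω² = ½(1+k)Mv² = (5/6)Mv².
All of this converts to potential energy at the highest point: (5/6)Mv₀² = Mgh.
Thus h = (1+k)v₀²/(2g) = 1.667 × 11.1² / (2 × 10) ≈ 10.3 m.

h ≈ 10.3 m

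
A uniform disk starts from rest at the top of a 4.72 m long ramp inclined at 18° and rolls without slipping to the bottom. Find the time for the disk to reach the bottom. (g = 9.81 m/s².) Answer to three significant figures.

t ≈ 2.16 s

With I = (1/2)MR², the ratio k = I/(MR²) is 0.5.
Newton's second law down the slope: Mg sinθ − f = Ma. The torque equation fR = Iα (with α = a/R) gives f = kMa.
Hence a = g sinθ/(1+k) = 9.81×sin18°/1.5 = 2.021 m/s².
Starting from rest, L = ½at², so t = √(2L/a) = √(2×4.72/2.021) ≈ 2.16 s.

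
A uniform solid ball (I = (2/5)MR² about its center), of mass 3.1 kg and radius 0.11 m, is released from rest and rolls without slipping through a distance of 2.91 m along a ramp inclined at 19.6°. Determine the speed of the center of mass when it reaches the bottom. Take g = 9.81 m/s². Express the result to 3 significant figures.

Here I = (2/5)MR², so the shape factor k = I/(MR²) = 0.4.
Pure rolling means v = ωR; then KE = ½Mv² + ½I(v/R)² = ½(1+k)Mv² = (7/10)Mv².
The vertical drop is h = L sinθ = 2.91 × sin19.6° = 0.9762 m.
Energy conservation: Mgh = (7/10)Mv², so v = √(2gh/(1+k)) = √(2 × 9.81 × 0.9762 / 1.4) ≈ 3.70 m/s.

v ≈ 3.70 m/s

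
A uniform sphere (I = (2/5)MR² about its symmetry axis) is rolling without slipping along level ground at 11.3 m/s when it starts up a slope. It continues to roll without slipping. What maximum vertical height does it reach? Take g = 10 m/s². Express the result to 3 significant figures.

For this body I = (2/5)MR², i.e. k = I/(MR²) = 0.4.
Pure rolling means v = ωR; then KE = ½Mv² + ½I(v/R)² = ½(1+k)Mv² = (7/10)Mv².
At the top the kinetic energy is zero, so (7/10)Mv₀² = Mgh.
Thus h = (1+k)v₀²/(2g) = 1.4 × 11.3² / (2 × 10) ≈ 8.94 m.

h ≈ 8.94 m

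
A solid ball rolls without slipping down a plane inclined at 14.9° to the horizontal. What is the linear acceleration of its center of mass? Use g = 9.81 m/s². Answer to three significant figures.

a ≈ 1.80 m/s²

For this body I = (2/5)MR², i.e. k = I/(MR²) = 0.4.
Newton's second law down the slope: Mg sinθ − f = Ma. The torque equation fR = Iα (with α = a/R) gives f = kMa.
Eliminating f: Mg sinθ = (1+k)Ma, so a = g sinθ/(1+k) = 9.81 × sin14.9° / 1.4 ≈ 1.80 m/s².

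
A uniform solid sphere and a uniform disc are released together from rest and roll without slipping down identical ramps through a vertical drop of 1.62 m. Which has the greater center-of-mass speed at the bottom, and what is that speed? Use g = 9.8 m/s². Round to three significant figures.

For rolling without slipping, Mgh = ½(1+k)Mv² where k = I/(MR²), so v = √(2gh/(1+k)).
Uniform solid sphere: k = 0.4, giving v = √(2×9.8×1.62/1.4) = 4.762 m/s.
Uniform disc: k = 0.5, giving v = √(2×9.8×1.62/1.5) = 4.601 m/s.
The smaller k wins: the uniform solid sphere, at ≈ 4.76 m/s.

the uniform solid sphere, at v ≈ 4.76 m/s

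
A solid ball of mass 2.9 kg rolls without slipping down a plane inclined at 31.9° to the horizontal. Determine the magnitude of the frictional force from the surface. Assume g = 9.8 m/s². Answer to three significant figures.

With I = (2/5)MR², the ratio k = I/(MR²) is 0.4.
Newton's second law down the slope: Mg sinθ − f = Ma. The torque equation fR = Iα (with α = a/R) gives f = kMa.
Combining, a = g sinθ/(1+k) and f = kMa = kMg sinθ/(1+k).
f = 0.4 × 2.9 × 9.8 × sin31.9° / 1.4 ≈ 4.29 N.

f ≈ 4.29 N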